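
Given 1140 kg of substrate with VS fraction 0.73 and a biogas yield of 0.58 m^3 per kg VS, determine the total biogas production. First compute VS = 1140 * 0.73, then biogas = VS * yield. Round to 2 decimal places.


Compute volatile solids:
  VS = mass * VS_fraction = 1140 * 0.73 = 832.2 kg
Calculate biogas volume:
  Biogas = VS * specific_yield = 832.2 * 0.58
  Biogas = 482.68 m^3

482.68


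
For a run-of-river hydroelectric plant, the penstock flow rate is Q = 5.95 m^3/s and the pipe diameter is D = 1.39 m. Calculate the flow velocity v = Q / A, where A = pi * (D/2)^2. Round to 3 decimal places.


Compute pipe cross-sectional area:
  A = pi * (D/2)^2 = pi * (1.39/2)^2 = 1.5175 m^2
Calculate velocity:
  v = Q / A = 5.95 / 1.5175
  v = 3.921 m/s

3.921


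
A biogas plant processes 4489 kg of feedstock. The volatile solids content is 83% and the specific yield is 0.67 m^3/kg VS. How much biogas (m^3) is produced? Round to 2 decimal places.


Compute volatile solids:
  VS = mass * VS_fraction = 4489 * 0.83 = 3725.87 kg
Calculate biogas volume:
  Biogas = VS * specific_yield = 3725.87 * 0.67
  Biogas = 2496.33 m^3

2496.33


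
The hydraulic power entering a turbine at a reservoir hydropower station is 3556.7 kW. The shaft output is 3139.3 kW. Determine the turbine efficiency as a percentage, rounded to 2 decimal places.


Turbine efficiency = (output power / input power) * 100
eta = (3139.3 / 3556.7) * 100
eta = 88.26%

88.26


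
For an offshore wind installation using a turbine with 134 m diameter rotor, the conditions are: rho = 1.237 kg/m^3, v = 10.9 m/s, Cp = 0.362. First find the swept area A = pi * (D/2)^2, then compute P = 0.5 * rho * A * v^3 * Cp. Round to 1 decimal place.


Step 1 -- Compute swept area:
  A = pi * (D/2)^2 = pi * (134/2)^2 = 14102.61 m^2
Step 2 -- Apply wind power equation:
  P = 0.5 * rho * A * v^3 * Cp
  v^3 = 10.9^3 = 1295.029
  P = 0.5 * 1.237 * 14102.61 * 1295.029 * 0.362
  P = 4089095.4 W

4089095.4


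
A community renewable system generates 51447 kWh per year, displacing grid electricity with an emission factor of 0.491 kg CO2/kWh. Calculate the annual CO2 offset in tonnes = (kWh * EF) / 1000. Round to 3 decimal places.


CO2 offset in kg = generation * emission_factor
CO2 offset = 51447 * 0.491 = 25260.48 kg
Convert to tonnes:
  CO2 offset = 25260.48 / 1000 = 25.260 tonnes

25.260


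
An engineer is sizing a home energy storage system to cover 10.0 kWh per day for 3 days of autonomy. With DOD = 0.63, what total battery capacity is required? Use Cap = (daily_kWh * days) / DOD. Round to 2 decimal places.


Total energy needed = daily * days = 10.0 * 3 = 30.0 kWh
Account for depth of discharge:
  Cap = total_energy / DOD = 30.0 / 0.63
  Cap = 47.62 kWh

47.62


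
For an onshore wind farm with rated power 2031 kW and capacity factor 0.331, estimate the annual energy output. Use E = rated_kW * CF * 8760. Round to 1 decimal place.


Annual energy = rated_kW * capacity_factor * hours_per_year
Given: P_rated = 2031 kW, CF = 0.331, hours = 8760
E = 2031 * 0.331 * 8760
E = 5889006.4 kWh

5889006.4


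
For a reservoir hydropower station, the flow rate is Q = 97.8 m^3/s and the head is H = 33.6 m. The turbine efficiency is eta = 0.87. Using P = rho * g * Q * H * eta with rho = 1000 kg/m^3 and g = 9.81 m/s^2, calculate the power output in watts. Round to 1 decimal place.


Apply the hydropower formula P = rho * g * Q * H * eta
rho * g = 1000 * 9.81 = 9810.0
P = 9810.0 * 97.8 * 33.6 * 0.87
P = 28045707.0 W

28045707.0


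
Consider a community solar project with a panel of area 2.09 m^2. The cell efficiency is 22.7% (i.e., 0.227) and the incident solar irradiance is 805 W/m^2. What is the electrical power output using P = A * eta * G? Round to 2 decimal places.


Use the solar power formula P = A * eta * G.
Given: A = 2.09 m^2, eta = 0.227, G = 805 W/m^2
P = 2.09 * 0.227 * 805
P = 381.92 W

381.92


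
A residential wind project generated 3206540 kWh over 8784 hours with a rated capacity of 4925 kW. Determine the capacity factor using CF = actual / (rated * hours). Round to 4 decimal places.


Capacity factor = actual output / maximum possible output
Maximum possible = rated * hours = 4925 * 8784 = 43261200 kWh
CF = 3206540 / 43261200
CF = 0.0741

0.0741


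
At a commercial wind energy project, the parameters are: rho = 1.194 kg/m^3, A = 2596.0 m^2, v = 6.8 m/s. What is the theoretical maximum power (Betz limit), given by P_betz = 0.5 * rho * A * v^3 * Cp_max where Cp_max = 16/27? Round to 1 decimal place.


The Betz coefficient Cp_max = 16/27 = 0.5926
v^3 = 6.8^3 = 314.432
P_betz = 0.5 * rho * A * v^3 * Cp_max
P_betz = 0.5 * 1.194 * 2596.0 * 314.432 * 0.5926
P_betz = 288776.6 W

288776.6


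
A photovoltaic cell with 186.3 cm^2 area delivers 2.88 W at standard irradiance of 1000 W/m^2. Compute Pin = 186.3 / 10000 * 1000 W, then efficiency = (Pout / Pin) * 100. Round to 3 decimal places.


First compute the input power:
  Pin = area_cm2 / 10000 * G = 186.3 / 10000 * 1000 = 18.63 W
Then compute efficiency:
  Efficiency = (Pout / Pin) * 100 = (2.88 / 18.63) * 100
  Efficiency = 15.459%

15.459


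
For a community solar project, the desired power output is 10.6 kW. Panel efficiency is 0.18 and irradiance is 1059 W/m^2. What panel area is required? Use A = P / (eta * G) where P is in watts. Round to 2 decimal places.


Convert target power to watts: P = 10.6 * 1000 = 10600.0 W
Compute denominator: eta * G = 0.18 * 1059 = 190.62
Required area A = P / (eta * G) = 10600.0 / 190.62
A = 55.61 m^2

55.61


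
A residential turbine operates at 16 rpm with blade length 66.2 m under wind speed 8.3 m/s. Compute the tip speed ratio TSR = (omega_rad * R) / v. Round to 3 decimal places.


Convert rotational speed to rad/s:
  omega = 16 * 2 * pi / 60 = 1.6755 rad/s
Compute tip speed:
  v_tip = omega * R = 1.6755 * 66.2 = 110.919 m/s
Tip speed ratio:
  TSR = v_tip / v_wind = 110.919 / 8.3 = 13.364

13.364


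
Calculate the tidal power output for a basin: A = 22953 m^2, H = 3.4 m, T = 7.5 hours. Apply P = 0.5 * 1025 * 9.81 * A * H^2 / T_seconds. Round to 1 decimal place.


Convert period to seconds: T = 7.5 * 3600 = 27000.0 s
H^2 = 3.4^2 = 11.56
P = 0.5 * rho * g * A * H^2 / T
P = 0.5 * 1025 * 9.81 * 22953 * 11.56 / 27000.0
P = 49407.9 W

49407.9


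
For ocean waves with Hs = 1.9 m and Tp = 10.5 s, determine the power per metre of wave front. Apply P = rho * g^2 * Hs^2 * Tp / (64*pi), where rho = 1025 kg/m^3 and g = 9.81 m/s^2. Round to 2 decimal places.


Apply wave power formula:
  g^2 = 9.81^2 = 96.2361
  Hs^2 = 1.9^2 = 3.61
  Numerator = rho * g^2 * Hs^2 * Tp = 1025 * 96.2361 * 3.61 * 10.5 = 3739025.1
  Denominator = 64 * pi = 201.0619
  P = 3739025.1 / 201.0619 = 18596.39 W/m

18596.39


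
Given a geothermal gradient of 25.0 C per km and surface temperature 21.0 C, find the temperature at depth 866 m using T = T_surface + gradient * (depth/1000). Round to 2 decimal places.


Convert depth to km: 866 / 1000 = 0.866 km
Temperature increase = gradient * depth_km = 25.0 * 0.866 = 21.65 C
Temperature at depth = T_surface + delta_T = 21.0 + 21.65
T = 42.65 C

42.65


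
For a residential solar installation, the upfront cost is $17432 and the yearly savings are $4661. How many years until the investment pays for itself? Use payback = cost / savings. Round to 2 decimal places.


Simple payback period = initial cost / annual savings
Payback = 17432 / 4661
Payback = 3.74 years

3.74


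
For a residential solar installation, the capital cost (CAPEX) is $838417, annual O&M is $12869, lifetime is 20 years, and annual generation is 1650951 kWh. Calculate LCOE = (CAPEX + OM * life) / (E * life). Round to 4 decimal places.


Total cost = CAPEX + OM * lifetime = 838417 + 12869 * 20 = 838417 + 257380 = 1095797
Total generation = annual * lifetime = 1650951 * 20 = 33019020 kWh
LCOE = 1095797 / 33019020
LCOE = 0.0332 $/kWh

0.0332


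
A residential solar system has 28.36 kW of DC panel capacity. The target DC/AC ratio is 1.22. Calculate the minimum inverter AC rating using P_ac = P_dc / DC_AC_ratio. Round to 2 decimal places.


The inverter AC capacity is determined by the DC/AC ratio.
Given: P_dc = 28.36 kW, DC/AC ratio = 1.22
P_ac = P_dc / ratio = 28.36 / 1.22
P_ac = 23.25 kW

23.25


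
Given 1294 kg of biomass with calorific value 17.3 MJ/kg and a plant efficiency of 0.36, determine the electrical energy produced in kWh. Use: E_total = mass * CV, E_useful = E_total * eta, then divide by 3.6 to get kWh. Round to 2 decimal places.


Total energy = mass * CV = 1294 * 17.3 = 22386.2 MJ
Useful energy = total * eta = 22386.2 * 0.36 = 8059.03 MJ
Convert to kWh: 8059.03 / 3.6
Useful energy = 2238.62 kWh

2238.62


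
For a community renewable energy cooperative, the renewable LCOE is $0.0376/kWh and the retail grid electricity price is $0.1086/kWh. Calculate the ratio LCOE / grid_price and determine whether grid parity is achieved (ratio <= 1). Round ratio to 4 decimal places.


Compare LCOE to grid price:
  LCOE = $0.0376/kWh, Grid price = $0.1086/kWh
  Ratio = LCOE / grid_price = 0.0376 / 0.1086 = 0.3462
  Grid parity achieved (ratio <= 1)? yes

0.3462


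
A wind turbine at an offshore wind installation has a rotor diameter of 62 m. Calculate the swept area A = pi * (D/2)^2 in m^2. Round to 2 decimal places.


Compute the rotor radius:
  r = D / 2 = 62 / 2 = 31.0 m
Calculate swept area:
  A = pi * r^2 = pi * 31.0^2
  A = 3019.07 m^2

3019.07


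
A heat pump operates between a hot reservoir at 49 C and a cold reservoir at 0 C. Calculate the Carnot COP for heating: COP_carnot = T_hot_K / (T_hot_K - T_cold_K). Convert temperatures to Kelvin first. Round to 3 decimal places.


Convert to Kelvin:
  T_hot = 49 + 273.15 = 322.15 K
  T_cold = 0 + 273.15 = 273.15 K
Apply Carnot COP formula:
  COP = T_hot_K / (T_hot_K - T_cold_K) = 322.15 / 49.0
  COP = 6.574

6.574


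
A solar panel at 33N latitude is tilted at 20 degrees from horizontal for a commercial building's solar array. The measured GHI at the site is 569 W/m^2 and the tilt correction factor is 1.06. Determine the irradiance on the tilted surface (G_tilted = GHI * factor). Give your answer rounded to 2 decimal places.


Identify the given values:
  GHI = 569 W/m^2, tilt correction factor = 1.06
Apply the formula G_tilted = GHI * factor:
  G_tilted = 569 * 1.06
  G_tilted = 603.14 W/m^2

603.14


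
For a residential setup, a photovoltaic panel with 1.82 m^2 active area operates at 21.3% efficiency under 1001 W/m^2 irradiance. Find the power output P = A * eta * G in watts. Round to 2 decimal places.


Use the solar power formula P = A * eta * G.
Given: A = 1.82 m^2, eta = 0.213, G = 1001 W/m^2
P = 1.82 * 0.213 * 1001
P = 388.05 W

388.05


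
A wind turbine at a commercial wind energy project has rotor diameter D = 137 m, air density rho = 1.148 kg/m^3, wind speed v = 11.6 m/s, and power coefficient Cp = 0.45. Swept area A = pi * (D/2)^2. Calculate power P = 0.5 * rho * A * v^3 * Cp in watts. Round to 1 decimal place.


Step 1 -- Compute swept area:
  A = pi * (D/2)^2 = pi * (137/2)^2 = 14741.14 m^2
Step 2 -- Apply wind power equation:
  P = 0.5 * rho * A * v^3 * Cp
  v^3 = 11.6^3 = 1560.896
  P = 0.5 * 1.148 * 14741.14 * 1560.896 * 0.45
  P = 5943323.8 W

5943323.8


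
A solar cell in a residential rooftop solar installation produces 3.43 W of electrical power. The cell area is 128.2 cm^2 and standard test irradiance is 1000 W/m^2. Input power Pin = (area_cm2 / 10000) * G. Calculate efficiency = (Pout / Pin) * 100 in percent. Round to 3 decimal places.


First compute the input power:
  Pin = area_cm2 / 10000 * G = 128.2 / 10000 * 1000 = 12.82 W
Then compute efficiency:
  Efficiency = (Pout / Pin) * 100 = (3.43 / 12.82) * 100
  Efficiency = 26.755%

26.755


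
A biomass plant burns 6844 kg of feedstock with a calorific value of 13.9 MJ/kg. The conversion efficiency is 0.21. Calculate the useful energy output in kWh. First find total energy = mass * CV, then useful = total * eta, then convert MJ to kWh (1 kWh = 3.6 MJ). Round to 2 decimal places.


Total energy = mass * CV = 6844 * 13.9 = 95131.6 MJ
Useful energy = total * eta = 95131.6 * 0.21 = 19977.64 MJ
Convert to kWh: 19977.64 / 3.6
Useful energy = 5549.34 kWh

5549.34


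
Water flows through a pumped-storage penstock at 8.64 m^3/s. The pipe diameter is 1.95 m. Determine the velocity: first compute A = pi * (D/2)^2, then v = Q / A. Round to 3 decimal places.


Compute pipe cross-sectional area:
  A = pi * (D/2)^2 = pi * (1.95/2)^2 = 2.9865 m^2
Calculate velocity:
  v = Q / A = 8.64 / 2.9865
  v = 2.893 m/s

2.893


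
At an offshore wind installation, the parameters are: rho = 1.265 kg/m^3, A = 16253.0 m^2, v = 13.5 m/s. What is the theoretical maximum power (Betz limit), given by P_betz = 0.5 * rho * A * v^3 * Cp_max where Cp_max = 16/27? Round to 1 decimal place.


The Betz coefficient Cp_max = 16/27 = 0.5926
v^3 = 13.5^3 = 2460.375
P_betz = 0.5 * rho * A * v^3 * Cp_max
P_betz = 0.5 * 1.265 * 16253.0 * 2460.375 * 0.5926
P_betz = 14988272.8 W

14988272.8


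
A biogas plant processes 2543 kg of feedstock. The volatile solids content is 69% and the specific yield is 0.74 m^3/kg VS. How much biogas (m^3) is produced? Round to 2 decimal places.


Compute volatile solids:
  VS = mass * VS_fraction = 2543 * 0.69 = 1754.67 kg
Calculate biogas volume:
  Biogas = VS * specific_yield = 1754.67 * 0.74
  Biogas = 1298.46 m^3

1298.46


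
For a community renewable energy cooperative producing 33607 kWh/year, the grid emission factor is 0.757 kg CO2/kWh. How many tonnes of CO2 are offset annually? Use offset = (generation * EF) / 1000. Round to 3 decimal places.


CO2 offset in kg = generation * emission_factor
CO2 offset = 33607 * 0.757 = 25440.5 kg
Convert to tonnes:
  CO2 offset = 25440.5 / 1000 = 25.440 tonnes

25.440


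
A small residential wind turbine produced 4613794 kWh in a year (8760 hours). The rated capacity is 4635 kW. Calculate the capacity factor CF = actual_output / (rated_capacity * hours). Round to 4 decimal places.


Capacity factor = actual output / maximum possible output
Maximum possible = rated * hours = 4635 * 8760 = 40602600 kWh
CF = 4613794 / 40602600
CF = 0.1136

0.1136


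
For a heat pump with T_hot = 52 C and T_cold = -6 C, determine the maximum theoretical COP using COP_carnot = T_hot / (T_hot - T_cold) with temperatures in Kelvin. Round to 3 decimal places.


Convert to Kelvin:
  T_hot = 52 + 273.15 = 325.15 K
  T_cold = -6 + 273.15 = 267.15 K
Apply Carnot COP formula:
  COP = T_hot_K / (T_hot_K - T_cold_K) = 325.15 / 58.0
  COP = 5.606

5.606


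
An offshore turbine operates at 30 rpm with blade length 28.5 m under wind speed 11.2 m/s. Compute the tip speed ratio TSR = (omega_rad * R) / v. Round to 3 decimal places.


Convert rotational speed to rad/s:
  omega = 30 * 2 * pi / 60 = 3.1416 rad/s
Compute tip speed:
  v_tip = omega * R = 3.1416 * 28.5 = 89.535 m/s
Tip speed ratio:
  TSR = v_tip / v_wind = 89.535 / 11.2 = 7.994

7.994


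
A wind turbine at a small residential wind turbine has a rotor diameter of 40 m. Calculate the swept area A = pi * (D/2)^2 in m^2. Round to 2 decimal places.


Compute the rotor radius:
  r = D / 2 = 40 / 2 = 20.0 m
Calculate swept area:
  A = pi * r^2 = pi * 20.0^2
  A = 1256.64 m^2

1256.64


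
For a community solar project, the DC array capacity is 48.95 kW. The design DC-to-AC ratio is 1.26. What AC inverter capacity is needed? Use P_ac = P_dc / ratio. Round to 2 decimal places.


The inverter AC capacity is determined by the DC/AC ratio.
Given: P_dc = 48.95 kW, DC/AC ratio = 1.26
P_ac = P_dc / ratio = 48.95 / 1.26
P_ac = 38.85 kW

38.85


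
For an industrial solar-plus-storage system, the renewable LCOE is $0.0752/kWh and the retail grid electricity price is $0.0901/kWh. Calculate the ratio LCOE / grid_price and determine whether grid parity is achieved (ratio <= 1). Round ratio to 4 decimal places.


Compare LCOE to grid price:
  LCOE = $0.0752/kWh, Grid price = $0.0901/kWh
  Ratio = LCOE / grid_price = 0.0752 / 0.0901 = 0.8346
  Grid parity achieved (ratio <= 1)? yes

0.8346


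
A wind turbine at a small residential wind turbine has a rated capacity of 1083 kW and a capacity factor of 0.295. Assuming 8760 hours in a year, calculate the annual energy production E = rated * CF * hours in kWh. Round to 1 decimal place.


Annual energy = rated_kW * capacity_factor * hours_per_year
Given: P_rated = 1083 kW, CF = 0.295, hours = 8760
E = 1083 * 0.295 * 8760
E = 2798688.6 kWh

2798688.6


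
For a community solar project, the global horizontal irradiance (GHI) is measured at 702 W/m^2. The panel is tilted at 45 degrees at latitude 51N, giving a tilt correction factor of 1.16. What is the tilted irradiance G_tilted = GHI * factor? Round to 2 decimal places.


Identify the given values:
  GHI = 702 W/m^2, tilt correction factor = 1.16
Apply the formula G_tilted = GHI * factor:
  G_tilted = 702 * 1.16
  G_tilted = 814.32 W/m^2

814.32


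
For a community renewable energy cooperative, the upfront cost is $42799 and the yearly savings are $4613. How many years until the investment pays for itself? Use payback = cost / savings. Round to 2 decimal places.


Simple payback period = initial cost / annual savings
Payback = 42799 / 4613
Payback = 9.28 years

9.28


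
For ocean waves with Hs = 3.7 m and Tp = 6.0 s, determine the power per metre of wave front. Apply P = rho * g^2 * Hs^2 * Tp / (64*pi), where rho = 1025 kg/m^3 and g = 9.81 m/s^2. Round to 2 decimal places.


Apply wave power formula:
  g^2 = 9.81^2 = 96.2361
  Hs^2 = 3.7^2 = 13.69
  Numerator = rho * g^2 * Hs^2 * Tp = 1025 * 96.2361 * 13.69 * 6.0 = 8102454.09
  Denominator = 64 * pi = 201.0619
  P = 8102454.09 / 201.0619 = 40298.30 W/m

40298.30


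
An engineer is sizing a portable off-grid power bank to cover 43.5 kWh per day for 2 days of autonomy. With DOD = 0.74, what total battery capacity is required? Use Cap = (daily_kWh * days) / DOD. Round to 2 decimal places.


Total energy needed = daily * days = 43.5 * 2 = 87.0 kWh
Account for depth of discharge:
  Cap = total_energy / DOD = 87.0 / 0.74
  Cap = 117.57 kWh

117.57


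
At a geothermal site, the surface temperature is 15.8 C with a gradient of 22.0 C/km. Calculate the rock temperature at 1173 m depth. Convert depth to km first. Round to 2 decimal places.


Convert depth to km: 1173 / 1000 = 1.173 km
Temperature increase = gradient * depth_km = 22.0 * 1.173 = 25.81 C
Temperature at depth = T_surface + delta_T = 15.8 + 25.81
T = 41.61 C

41.61


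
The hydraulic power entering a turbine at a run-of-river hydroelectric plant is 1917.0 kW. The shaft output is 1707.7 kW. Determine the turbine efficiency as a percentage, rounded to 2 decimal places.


Turbine efficiency = (output power / input power) * 100
eta = (1707.7 / 1917.0) * 100
eta = 89.08%

89.08


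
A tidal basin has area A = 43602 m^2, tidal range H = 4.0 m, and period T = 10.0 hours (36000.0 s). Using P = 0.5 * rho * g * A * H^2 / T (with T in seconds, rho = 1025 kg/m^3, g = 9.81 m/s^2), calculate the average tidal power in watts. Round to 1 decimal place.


Convert period to seconds: T = 10.0 * 3600 = 36000.0 s
H^2 = 4.0^2 = 16.0
P = 0.5 * rho * g * A * H^2 / T
P = 0.5 * 1025 * 9.81 * 43602 * 16.0 / 36000.0
P = 97428.7 W

97428.7


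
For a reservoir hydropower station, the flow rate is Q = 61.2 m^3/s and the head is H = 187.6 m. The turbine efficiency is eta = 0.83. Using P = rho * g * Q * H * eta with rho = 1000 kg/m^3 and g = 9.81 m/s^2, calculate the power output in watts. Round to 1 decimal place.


Apply the hydropower formula P = rho * g * Q * H * eta
rho * g = 1000 * 9.81 = 9810.0
P = 9810.0 * 61.2 * 187.6 * 0.83
P = 93482723.4 W

93482723.4


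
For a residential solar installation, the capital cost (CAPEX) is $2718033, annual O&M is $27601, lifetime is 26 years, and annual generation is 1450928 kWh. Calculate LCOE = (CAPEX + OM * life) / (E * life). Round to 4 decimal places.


Total cost = CAPEX + OM * lifetime = 2718033 + 27601 * 26 = 2718033 + 717626 = 3435659
Total generation = annual * lifetime = 1450928 * 26 = 37724128 kWh
LCOE = 3435659 / 37724128
LCOE = 0.0911 $/kWh

0.0911


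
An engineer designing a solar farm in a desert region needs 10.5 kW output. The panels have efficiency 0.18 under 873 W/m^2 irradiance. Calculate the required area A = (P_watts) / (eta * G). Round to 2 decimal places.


Convert target power to watts: P = 10.5 * 1000 = 10500.0 W
Compute denominator: eta * G = 0.18 * 873 = 157.14
Required area A = P / (eta * G) = 10500.0 / 157.14
A = 66.82 m^2

66.82


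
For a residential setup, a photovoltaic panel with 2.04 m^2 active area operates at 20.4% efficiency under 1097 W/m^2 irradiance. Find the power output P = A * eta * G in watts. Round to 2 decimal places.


Use the solar power formula P = A * eta * G.
Given: A = 2.04 m^2, eta = 0.204, G = 1097 W/m^2
P = 2.04 * 0.204 * 1097
P = 456.53 W

456.53


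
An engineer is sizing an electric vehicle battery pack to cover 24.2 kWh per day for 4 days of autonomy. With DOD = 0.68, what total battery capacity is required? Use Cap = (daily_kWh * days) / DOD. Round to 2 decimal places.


Total energy needed = daily * days = 24.2 * 4 = 96.8 kWh
Account for depth of discharge:
  Cap = total_energy / DOD = 96.8 / 0.68
  Cap = 142.35 kWh

142.35


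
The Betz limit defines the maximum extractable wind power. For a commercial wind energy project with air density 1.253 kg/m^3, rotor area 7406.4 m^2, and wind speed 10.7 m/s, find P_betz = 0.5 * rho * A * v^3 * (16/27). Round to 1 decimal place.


The Betz coefficient Cp_max = 16/27 = 0.5926
v^3 = 10.7^3 = 1225.043
P_betz = 0.5 * rho * A * v^3 * Cp_max
P_betz = 0.5 * 1.253 * 7406.4 * 1225.043 * 0.5926
P_betz = 3368494.1 W

3368494.1


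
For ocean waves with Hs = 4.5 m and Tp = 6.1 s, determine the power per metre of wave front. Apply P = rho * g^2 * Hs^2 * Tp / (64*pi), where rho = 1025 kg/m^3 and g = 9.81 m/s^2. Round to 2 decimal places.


Apply wave power formula:
  g^2 = 9.81^2 = 96.2361
  Hs^2 = 4.5^2 = 20.25
  Numerator = rho * g^2 * Hs^2 * Tp = 1025 * 96.2361 * 20.25 * 6.1 = 12184753.36
  Denominator = 64 * pi = 201.0619
  P = 12184753.36 / 201.0619 = 60601.99 W/m

60601.99


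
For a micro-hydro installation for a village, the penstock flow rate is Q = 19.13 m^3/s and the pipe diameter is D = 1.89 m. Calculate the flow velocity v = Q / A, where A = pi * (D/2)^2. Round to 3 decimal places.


Compute pipe cross-sectional area:
  A = pi * (D/2)^2 = pi * (1.89/2)^2 = 2.8055 m^2
Calculate velocity:
  v = Q / A = 19.13 / 2.8055
  v = 6.819 m/s

6.819


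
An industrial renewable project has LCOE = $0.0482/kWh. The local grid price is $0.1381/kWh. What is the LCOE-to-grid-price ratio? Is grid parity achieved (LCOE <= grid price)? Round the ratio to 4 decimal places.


Compare LCOE to grid price:
  LCOE = $0.0482/kWh, Grid price = $0.1381/kWh
  Ratio = LCOE / grid_price = 0.0482 / 0.1381 = 0.3490
  Grid parity achieved (ratio <= 1)? yes

0.3490


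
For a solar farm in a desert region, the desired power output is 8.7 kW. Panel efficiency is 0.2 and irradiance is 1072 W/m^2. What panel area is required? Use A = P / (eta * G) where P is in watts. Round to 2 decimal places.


Convert target power to watts: P = 8.7 * 1000 = 8700.0 W
Compute denominator: eta * G = 0.2 * 1072 = 214.4
Required area A = P / (eta * G) = 8700.0 / 214.4
A = 40.58 m^2

40.58


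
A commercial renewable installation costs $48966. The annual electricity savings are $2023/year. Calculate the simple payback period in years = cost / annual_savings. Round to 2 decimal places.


Simple payback period = initial cost / annual savings
Payback = 48966 / 2023
Payback = 24.20 years

24.20


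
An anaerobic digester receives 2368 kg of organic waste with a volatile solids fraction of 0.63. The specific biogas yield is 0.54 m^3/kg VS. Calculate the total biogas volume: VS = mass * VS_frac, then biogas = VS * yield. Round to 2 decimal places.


Compute volatile solids:
  VS = mass * VS_fraction = 2368 * 0.63 = 1491.84 kg
Calculate biogas volume:
  Biogas = VS * specific_yield = 1491.84 * 0.54
  Biogas = 805.59 m^3

805.59


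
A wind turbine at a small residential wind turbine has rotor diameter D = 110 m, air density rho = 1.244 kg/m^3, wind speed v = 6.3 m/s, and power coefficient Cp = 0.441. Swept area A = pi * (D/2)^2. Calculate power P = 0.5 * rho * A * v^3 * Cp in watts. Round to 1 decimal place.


Step 1 -- Compute swept area:
  A = pi * (D/2)^2 = pi * (110/2)^2 = 9503.32 m^2
Step 2 -- Apply wind power equation:
  P = 0.5 * rho * A * v^3 * Cp
  v^3 = 6.3^3 = 250.047
  P = 0.5 * 1.244 * 9503.32 * 250.047 * 0.441
  P = 651817.3 W

651817.3


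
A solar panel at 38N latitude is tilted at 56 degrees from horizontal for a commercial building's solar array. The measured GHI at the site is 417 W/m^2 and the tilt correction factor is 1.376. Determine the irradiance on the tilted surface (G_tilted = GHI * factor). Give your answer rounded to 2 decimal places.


Identify the given values:
  GHI = 417 W/m^2, tilt correction factor = 1.376
Apply the formula G_tilted = GHI * factor:
  G_tilted = 417 * 1.376
  G_tilted = 573.79 W/m^2

573.79


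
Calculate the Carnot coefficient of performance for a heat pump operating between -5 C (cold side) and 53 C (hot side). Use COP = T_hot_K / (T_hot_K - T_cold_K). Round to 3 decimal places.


Convert to Kelvin:
  T_hot = 53 + 273.15 = 326.15 K
  T_cold = -5 + 273.15 = 268.15 K
Apply Carnot COP formula:
  COP = T_hot_K / (T_hot_K - T_cold_K) = 326.15 / 58.0
  COP = 5.623

5.623


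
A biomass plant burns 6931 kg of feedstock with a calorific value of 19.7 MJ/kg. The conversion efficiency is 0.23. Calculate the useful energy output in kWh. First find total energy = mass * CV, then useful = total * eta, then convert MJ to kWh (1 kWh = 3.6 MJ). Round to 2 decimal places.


Total energy = mass * CV = 6931 * 19.7 = 136540.7 MJ
Useful energy = total * eta = 136540.7 * 0.23 = 31404.36 MJ
Convert to kWh: 31404.36 / 3.6
Useful energy = 8723.43 kWh

8723.43


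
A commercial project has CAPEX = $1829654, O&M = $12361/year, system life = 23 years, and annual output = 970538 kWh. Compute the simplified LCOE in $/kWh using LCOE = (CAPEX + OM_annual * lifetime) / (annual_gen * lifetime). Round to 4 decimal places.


Total cost = CAPEX + OM * lifetime = 1829654 + 12361 * 23 = 1829654 + 284303 = 2113957
Total generation = annual * lifetime = 970538 * 23 = 22322374 kWh
LCOE = 2113957 / 22322374
LCOE = 0.0947 $/kWh

0.0947


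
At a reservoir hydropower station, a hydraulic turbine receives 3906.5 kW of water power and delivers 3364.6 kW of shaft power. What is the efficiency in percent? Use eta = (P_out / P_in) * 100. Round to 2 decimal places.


Turbine efficiency = (output power / input power) * 100
eta = (3364.6 / 3906.5) * 100
eta = 86.13%

86.13


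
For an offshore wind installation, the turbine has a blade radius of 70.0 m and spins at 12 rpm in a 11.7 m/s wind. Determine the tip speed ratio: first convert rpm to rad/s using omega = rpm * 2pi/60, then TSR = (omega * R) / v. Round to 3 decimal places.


Convert rotational speed to rad/s:
  omega = 12 * 2 * pi / 60 = 1.2566 rad/s
Compute tip speed:
  v_tip = omega * R = 1.2566 * 70.0 = 87.965 m/s
Tip speed ratio:
  TSR = v_tip / v_wind = 87.965 / 11.7 = 7.518

7.518


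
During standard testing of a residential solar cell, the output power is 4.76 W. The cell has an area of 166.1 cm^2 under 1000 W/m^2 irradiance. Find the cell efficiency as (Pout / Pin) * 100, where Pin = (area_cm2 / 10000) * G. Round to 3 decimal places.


First compute the input power:
  Pin = area_cm2 / 10000 * G = 166.1 / 10000 * 1000 = 16.61 W
Then compute efficiency:
  Efficiency = (Pout / Pin) * 100 = (4.76 / 16.61) * 100
  Efficiency = 28.657%

28.657


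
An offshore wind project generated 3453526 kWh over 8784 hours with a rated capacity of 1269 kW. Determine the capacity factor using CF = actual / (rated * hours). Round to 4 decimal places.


Capacity factor = actual output / maximum possible output
Maximum possible = rated * hours = 1269 * 8784 = 11146896 kWh
CF = 3453526 / 11146896
CF = 0.3098

0.3098


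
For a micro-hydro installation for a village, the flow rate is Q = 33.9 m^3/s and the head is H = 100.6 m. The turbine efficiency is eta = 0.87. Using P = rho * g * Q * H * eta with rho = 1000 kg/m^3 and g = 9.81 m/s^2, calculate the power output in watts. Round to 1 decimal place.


Apply the hydropower formula P = rho * g * Q * H * eta
rho * g = 1000 * 9.81 = 9810.0
P = 9810.0 * 33.9 * 100.6 * 0.87
P = 29106228.8 W

29106228.8


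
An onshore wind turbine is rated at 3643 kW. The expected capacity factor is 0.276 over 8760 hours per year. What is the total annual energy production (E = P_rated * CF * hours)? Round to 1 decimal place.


Annual energy = rated_kW * capacity_factor * hours_per_year
Given: P_rated = 3643 kW, CF = 0.276, hours = 8760
E = 3643 * 0.276 * 8760
E = 8807899.7 kWh

8807899.7


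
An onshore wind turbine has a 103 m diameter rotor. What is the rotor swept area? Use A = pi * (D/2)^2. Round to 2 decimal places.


Compute the rotor radius:
  r = D / 2 = 103 / 2 = 51.5 m
Calculate swept area:
  A = pi * r^2 = pi * 51.5^2
  A = 8332.29 m^2

8332.29


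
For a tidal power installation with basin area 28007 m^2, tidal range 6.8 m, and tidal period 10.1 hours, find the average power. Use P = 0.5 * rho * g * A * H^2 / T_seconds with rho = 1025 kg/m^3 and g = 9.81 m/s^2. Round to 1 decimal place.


Convert period to seconds: T = 10.1 * 3600 = 36360.0 s
H^2 = 6.8^2 = 46.24
P = 0.5 * rho * g * A * H^2 / T
P = 0.5 * 1025 * 9.81 * 28007 * 46.24 / 36360.0
P = 179070.2 W

179070.2


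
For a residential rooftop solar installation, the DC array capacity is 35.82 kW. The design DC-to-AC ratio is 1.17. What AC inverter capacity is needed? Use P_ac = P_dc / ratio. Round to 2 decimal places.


The inverter AC capacity is determined by the DC/AC ratio.
Given: P_dc = 35.82 kW, DC/AC ratio = 1.17
P_ac = P_dc / ratio = 35.82 / 1.17
P_ac = 30.62 kW

30.62


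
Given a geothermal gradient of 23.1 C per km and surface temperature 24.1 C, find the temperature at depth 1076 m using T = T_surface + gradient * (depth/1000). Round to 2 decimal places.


Convert depth to km: 1076 / 1000 = 1.076 km
Temperature increase = gradient * depth_km = 23.1 * 1.076 = 24.86 C
Temperature at depth = T_surface + delta_T = 24.1 + 24.86
T = 48.96 C

48.96


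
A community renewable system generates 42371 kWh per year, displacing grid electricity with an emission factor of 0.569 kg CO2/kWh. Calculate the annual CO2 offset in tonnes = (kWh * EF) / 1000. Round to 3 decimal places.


CO2 offset in kg = generation * emission_factor
CO2 offset = 42371 * 0.569 = 24109.1 kg
Convert to tonnes:
  CO2 offset = 24109.1 / 1000 = 24.109 tonnes

24.109


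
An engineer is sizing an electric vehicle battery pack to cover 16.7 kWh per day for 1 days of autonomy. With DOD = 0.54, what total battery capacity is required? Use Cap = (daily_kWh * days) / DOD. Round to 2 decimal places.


Total energy needed = daily * days = 16.7 * 1 = 16.7 kWh
Account for depth of discharge:
  Cap = total_energy / DOD = 16.7 / 0.54
  Cap = 30.93 kWh

30.93


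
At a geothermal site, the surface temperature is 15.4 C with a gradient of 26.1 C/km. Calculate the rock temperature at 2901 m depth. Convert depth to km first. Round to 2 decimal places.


Convert depth to km: 2901 / 1000 = 2.901 km
Temperature increase = gradient * depth_km = 26.1 * 2.901 = 75.72 C
Temperature at depth = T_surface + delta_T = 15.4 + 75.72
T = 91.12 C

91.12


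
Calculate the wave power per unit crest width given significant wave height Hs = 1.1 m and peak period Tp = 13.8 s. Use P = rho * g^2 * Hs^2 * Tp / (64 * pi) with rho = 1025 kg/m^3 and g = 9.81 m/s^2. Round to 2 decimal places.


Apply wave power formula:
  g^2 = 9.81^2 = 96.2361
  Hs^2 = 1.1^2 = 1.21
  Numerator = rho * g^2 * Hs^2 * Tp = 1025 * 96.2361 * 1.21 * 13.8 = 1647124.16
  Denominator = 64 * pi = 201.0619
  P = 1647124.16 / 201.0619 = 8192.12 W/m

8192.12


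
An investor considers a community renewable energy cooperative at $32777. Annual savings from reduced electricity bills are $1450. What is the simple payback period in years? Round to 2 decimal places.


Simple payback period = initial cost / annual savings
Payback = 32777 / 1450
Payback = 22.60 years

22.60


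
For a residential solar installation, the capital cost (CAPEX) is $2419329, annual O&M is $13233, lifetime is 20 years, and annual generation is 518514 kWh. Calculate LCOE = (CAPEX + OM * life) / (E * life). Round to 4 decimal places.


Total cost = CAPEX + OM * lifetime = 2419329 + 13233 * 20 = 2419329 + 264660 = 2683989
Total generation = annual * lifetime = 518514 * 20 = 10370280 kWh
LCOE = 2683989 / 10370280
LCOE = 0.2588 $/kWh

0.2588


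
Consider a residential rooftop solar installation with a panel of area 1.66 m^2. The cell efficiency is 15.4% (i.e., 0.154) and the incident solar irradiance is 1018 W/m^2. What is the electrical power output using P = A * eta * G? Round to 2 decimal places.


Use the solar power formula P = A * eta * G.
Given: A = 1.66 m^2, eta = 0.154, G = 1018 W/m^2
P = 1.66 * 0.154 * 1018
P = 260.24 W

260.24


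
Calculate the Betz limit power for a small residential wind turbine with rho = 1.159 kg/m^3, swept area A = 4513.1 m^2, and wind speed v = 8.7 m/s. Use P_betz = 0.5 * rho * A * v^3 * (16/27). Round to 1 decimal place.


The Betz coefficient Cp_max = 16/27 = 0.5926
v^3 = 8.7^3 = 658.503
P_betz = 0.5 * rho * A * v^3 * Cp_max
P_betz = 0.5 * 1.159 * 4513.1 * 658.503 * 0.5926
P_betz = 1020569.0 W

1020569.0


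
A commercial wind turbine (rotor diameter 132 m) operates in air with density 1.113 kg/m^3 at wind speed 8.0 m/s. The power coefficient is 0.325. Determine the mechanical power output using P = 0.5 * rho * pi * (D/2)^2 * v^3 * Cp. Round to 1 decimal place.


Step 1 -- Compute swept area:
  A = pi * (D/2)^2 = pi * (132/2)^2 = 13684.78 m^2
Step 2 -- Apply wind power equation:
  P = 0.5 * rho * A * v^3 * Cp
  v^3 = 8.0^3 = 512.0
  P = 0.5 * 1.113 * 13684.78 * 512.0 * 0.325
  P = 1267232.3 W

1267232.3


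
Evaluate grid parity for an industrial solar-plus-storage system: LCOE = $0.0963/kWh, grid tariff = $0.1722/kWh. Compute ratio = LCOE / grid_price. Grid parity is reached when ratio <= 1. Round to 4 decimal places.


Compare LCOE to grid price:
  LCOE = $0.0963/kWh, Grid price = $0.1722/kWh
  Ratio = LCOE / grid_price = 0.0963 / 0.1722 = 0.5592
  Grid parity achieved (ratio <= 1)? yes

0.5592


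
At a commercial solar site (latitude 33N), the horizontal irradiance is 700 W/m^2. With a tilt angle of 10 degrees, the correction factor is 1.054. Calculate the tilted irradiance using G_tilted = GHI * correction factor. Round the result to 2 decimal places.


Identify the given values:
  GHI = 700 W/m^2, tilt correction factor = 1.054
Apply the formula G_tilted = GHI * factor:
  G_tilted = 700 * 1.054
  G_tilted = 737.80 W/m^2

737.80


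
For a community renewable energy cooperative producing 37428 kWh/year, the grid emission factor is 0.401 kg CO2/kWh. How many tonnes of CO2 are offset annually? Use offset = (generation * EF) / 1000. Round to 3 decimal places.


CO2 offset in kg = generation * emission_factor
CO2 offset = 37428 * 0.401 = 15008.63 kg
Convert to tonnes:
  CO2 offset = 15008.63 / 1000 = 15.009 tonnes

15.009


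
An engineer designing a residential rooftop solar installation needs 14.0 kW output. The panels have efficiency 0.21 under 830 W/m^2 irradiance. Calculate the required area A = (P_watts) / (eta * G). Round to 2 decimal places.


Convert target power to watts: P = 14.0 * 1000 = 14000.0 W
Compute denominator: eta * G = 0.21 * 830 = 174.3
Required area A = P / (eta * G) = 14000.0 / 174.3
A = 80.32 m^2

80.32


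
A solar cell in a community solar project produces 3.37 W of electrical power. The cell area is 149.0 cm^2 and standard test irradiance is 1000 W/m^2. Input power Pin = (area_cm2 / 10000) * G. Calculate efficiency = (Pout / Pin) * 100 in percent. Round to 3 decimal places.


First compute the input power:
  Pin = area_cm2 / 10000 * G = 149.0 / 10000 * 1000 = 14.9 W
Then compute efficiency:
  Efficiency = (Pout / Pin) * 100 = (3.37 / 14.9) * 100
  Efficiency = 22.617%

22.617


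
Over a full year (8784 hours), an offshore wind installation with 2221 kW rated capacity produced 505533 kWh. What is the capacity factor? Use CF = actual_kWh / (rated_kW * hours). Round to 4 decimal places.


Capacity factor = actual output / maximum possible output
Maximum possible = rated * hours = 2221 * 8784 = 19509264 kWh
CF = 505533 / 19509264
CF = 0.0259

0.0259


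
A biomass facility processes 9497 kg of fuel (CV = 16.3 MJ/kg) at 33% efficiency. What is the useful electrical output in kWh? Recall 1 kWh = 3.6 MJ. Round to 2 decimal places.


Total energy = mass * CV = 9497 * 16.3 = 154801.1 MJ
Useful energy = total * eta = 154801.1 * 0.33 = 51084.36 MJ
Convert to kWh: 51084.36 / 3.6
Useful energy = 14190.10 kWh

14190.10


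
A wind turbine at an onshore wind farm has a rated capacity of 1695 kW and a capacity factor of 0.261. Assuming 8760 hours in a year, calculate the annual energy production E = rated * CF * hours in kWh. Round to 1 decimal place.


Annual energy = rated_kW * capacity_factor * hours_per_year
Given: P_rated = 1695 kW, CF = 0.261, hours = 8760
E = 1695 * 0.261 * 8760
E = 3875380.2 kWh

3875380.2


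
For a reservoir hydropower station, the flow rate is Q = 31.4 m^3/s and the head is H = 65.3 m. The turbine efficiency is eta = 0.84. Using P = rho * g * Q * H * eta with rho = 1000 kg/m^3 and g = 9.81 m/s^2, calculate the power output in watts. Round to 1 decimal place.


Apply the hydropower formula P = rho * g * Q * H * eta
rho * g = 1000 * 9.81 = 9810.0
P = 9810.0 * 31.4 * 65.3 * 0.84
P = 16896281.0 W

16896281.0


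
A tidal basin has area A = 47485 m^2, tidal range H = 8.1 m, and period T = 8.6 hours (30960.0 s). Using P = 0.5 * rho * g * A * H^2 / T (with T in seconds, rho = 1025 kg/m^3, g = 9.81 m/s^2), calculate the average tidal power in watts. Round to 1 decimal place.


Convert period to seconds: T = 8.6 * 3600 = 30960.0 s
H^2 = 8.1^2 = 65.61
P = 0.5 * rho * g * A * H^2 / T
P = 0.5 * 1025 * 9.81 * 47485 * 65.61 / 30960.0
P = 505927.6 W

505927.6


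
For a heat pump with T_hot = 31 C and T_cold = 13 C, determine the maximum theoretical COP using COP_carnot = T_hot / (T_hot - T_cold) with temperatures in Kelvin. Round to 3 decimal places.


Convert to Kelvin:
  T_hot = 31 + 273.15 = 304.15 K
  T_cold = 13 + 273.15 = 286.15 K
Apply Carnot COP formula:
  COP = T_hot_K / (T_hot_K - T_cold_K) = 304.15 / 18.0
  COP = 16.897

16.897


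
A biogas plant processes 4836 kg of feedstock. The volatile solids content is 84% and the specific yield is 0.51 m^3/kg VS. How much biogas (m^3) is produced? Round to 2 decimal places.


Compute volatile solids:
  VS = mass * VS_fraction = 4836 * 0.84 = 4062.24 kg
Calculate biogas volume:
  Biogas = VS * specific_yield = 4062.24 * 0.51
  Biogas = 2071.74 m^3

2071.74


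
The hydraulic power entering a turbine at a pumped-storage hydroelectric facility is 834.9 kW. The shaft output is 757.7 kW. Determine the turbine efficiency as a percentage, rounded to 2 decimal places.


Turbine efficiency = (output power / input power) * 100
eta = (757.7 / 834.9) * 100
eta = 90.75%

90.75


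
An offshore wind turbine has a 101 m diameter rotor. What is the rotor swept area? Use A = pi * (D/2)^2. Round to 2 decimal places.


Compute the rotor radius:
  r = D / 2 = 101 / 2 = 50.5 m
Calculate swept area:
  A = pi * r^2 = pi * 50.5^2
  A = 8011.85 m^2

8011.85


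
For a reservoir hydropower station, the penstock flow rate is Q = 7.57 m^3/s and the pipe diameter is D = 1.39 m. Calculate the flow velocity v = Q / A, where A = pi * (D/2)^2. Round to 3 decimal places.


Compute pipe cross-sectional area:
  A = pi * (D/2)^2 = pi * (1.39/2)^2 = 1.5175 m^2
Calculate velocity:
  v = Q / A = 7.57 / 1.5175
  v = 4.989 m/s

4.989
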